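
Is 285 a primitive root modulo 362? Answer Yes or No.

Yes

φ(362) = φ(2)·φ(181) = 1·180 = 180 = 2^2 · 3^2 · 5.
An element g generates (Z/362Z)^× iff g^(180/q) ≢ 1 (mod 362) for each prime q ∈ {2, 3, 5}.
285^90 ≡ 361 (mod 362)  [q = 2: ≢ 1 ✓]
285^60 ≡ 313 (mod 362)  [q = 3: ≢ 1 ✓]
285^36 ≡ 223 (mod 362)  [q = 5: ≢ 1 ✓]
All checks pass, so 285 has order 180 and is a primitive root modulo 362.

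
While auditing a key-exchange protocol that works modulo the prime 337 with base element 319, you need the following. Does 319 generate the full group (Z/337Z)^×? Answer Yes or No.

No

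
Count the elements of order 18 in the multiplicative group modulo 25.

0

φ(25) = φ(5^2) = 5·(5−1) = 20 = 2^2 · 5.
Since (Z/25Z)^× is cyclic of order 20, the number of elements of order d is φ(d) when d | 20 and 0 otherwise.
18 does not divide 20, so no element of (Z/25Z)^× has order 18.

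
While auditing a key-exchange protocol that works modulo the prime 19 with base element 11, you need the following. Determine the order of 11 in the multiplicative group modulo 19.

ord(11) | φ(19) = 19 − 1 = 18 = 2 · 3^2.
Divisors of 18: 1, 2, 3, 6, 9, 18.
Evaluate successive powers at the divisors of 18:
11^1 ≡ 11
11^2 ≡ 7
11^3 ≡ 1
Therefore the multiplicative order of 11 modulo 19 is 3.

3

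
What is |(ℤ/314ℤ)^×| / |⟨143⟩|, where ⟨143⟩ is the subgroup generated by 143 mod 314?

By Lagrange's theorem, ord_314(143) divides φ(314) = φ(2)·φ(157) = 1·156 = 156 = 2^2 · 3 · 13.
Divisors of 156: 1, 2, 3, 4, 6, 12, 13, 26, 39, 52, 78, 156.
Test each divisor d:
143^1 ≡ 143 (mod 314)
143^2 ≡ 39 (mod 314)
143^3 ≡ 239 (mod 314)
143^4 ≡ 265 (mod 314)
143^6 ≡ 287 (mod 314)
143^12 ≡ 101 (mod 314)
143^13 ≡ 313 (mod 314)
143^26 ≡ 1 (mod 314) ✓
Thus |⟨143⟩| = ord(143) = 26.
The index is φ(314) / ord(143) = 156 / 26 = 6.

6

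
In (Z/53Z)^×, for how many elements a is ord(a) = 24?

0

φ(53) = 53 − 1 = 52 = 2^2 · 13.
In a cyclic group of order 52, there are φ(d) elements of order d for each divisor d of 52, and zero for non-divisors.
Since 24 ∤ 52, the count is 0.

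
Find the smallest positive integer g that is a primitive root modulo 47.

5

φ(47) = 47 − 1 = 46 = 2 · 23.
g is a primitive root iff g^(46/q) ≢ 1 (mod 47) for each prime q ∈ {2, 23}.
g = 2: 2^23 ≡ 1 — hits 1, so not a primitive root.
g = 3: 3^23 ≡ 1 — hits 1, so not a primitive root.
g = 4: 4^23 ≡ 1 — hits 1, so not a primitive root.
g = 5: 5^23 ≡ 46; 5^2 ≡ 25 — none is 1, so 5 is a primitive root.
Hence the least primitive root of 47 is 5.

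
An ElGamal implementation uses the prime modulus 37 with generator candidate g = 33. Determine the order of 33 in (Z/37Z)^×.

9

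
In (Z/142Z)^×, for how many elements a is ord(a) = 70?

24

φ(142) = φ(2)·φ(71) = 1·70 = 70 = 2 · 5 · 7.
Since (Z/142Z)^× is cyclic of order 70, the number of elements of order d is φ(d) when d | 70 and 0 otherwise.
70 = 2 · 5 · 7 divides 70, and φ(70) = 24.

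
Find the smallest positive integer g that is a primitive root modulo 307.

5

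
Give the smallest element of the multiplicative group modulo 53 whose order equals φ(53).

φ(53) = 53 − 1 = 52 = 2^2 · 13.
Test candidates g = 2, 3, … against the prime factors q ∈ {2, 13} of φ(53): g is a generator iff g^(52/q) ≢ 1 for every such q.
g = 2: 2^26 ≡ 52; 2^4 ≡ 16 — none is 1, so 2 is a primitive root.
Hence the least primitive root of 53 is 2.

2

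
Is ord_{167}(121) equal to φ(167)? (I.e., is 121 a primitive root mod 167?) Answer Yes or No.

No

φ(167) = 167 − 1 = 166 = 2 · 83.
It suffices to check that the order of 121 is not a proper divisor of 166: compute 121^(166/q) for q ∈ {2, 83}.
121^83 ≡ 1 (mod 167)  [q = 2: ≡ 1 ✗]
121^2 ≡ 112 (mod 167)  [q = 83: ≢ 1 ✓]
The check at q = 2 fails, so 121 generates a proper subgroup.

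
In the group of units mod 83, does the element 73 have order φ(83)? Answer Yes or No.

φ(83) = 83 − 1 = 82 = 2 · 41.
It suffices to check that the order of 73 is not a proper divisor of 82: compute 73^(82/q) for q ∈ {2, 41}.
73^41 ≡ 82 (mod 83)  [q = 2: ≢ 1 ✓]
73^2 ≡ 17 (mod 83)  [q = 41: ≢ 1 ✓]
None equal 1, so ord_83(73) = 82: 73 is a primitive root.

Yes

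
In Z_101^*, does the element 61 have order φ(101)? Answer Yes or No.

Yes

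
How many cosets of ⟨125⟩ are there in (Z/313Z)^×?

39

By Lagrange's theorem, ord_313(125) divides φ(313) = 313 − 1 = 312 = 2^3 · 3 · 13.
Divisors of 312: 1, 2, 3, 4, 6, 8, 12, 13, 24, 26, 39, 52, 78, 104, 156, 312.
Check 125^d mod 313 for each divisor in increasing order:
125^1 ≡ 125 (mod 313)
125^2 ≡ 288 (mod 313)
125^3 ≡ 5 (mod 313)
125^4 ≡ 312 (mod 313)
125^6 ≡ 25 (mod 313)
125^8 ≡ 1 (mod 313) ✓
The order of 125 is 8, so the subgroup it generates has 8 elements.
The index is φ(313) / ord(125) = 312 / 8 = 39.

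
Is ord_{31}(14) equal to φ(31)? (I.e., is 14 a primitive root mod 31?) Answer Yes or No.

φ(31) = 31 − 1 = 30 = 2 · 3 · 5.
Test 14^(30/q) mod 31 for each prime factor q of 30:
14^15 ≡ 1 (mod 31)  [q = 2: ≡ 1 ✗]
14^10 ≡ 25 (mod 31)  [q = 3: ≢ 1 ✓]
14^6 ≡ 8 (mod 31)  [q = 5: ≢ 1 ✓]
The check at q = 2 fails, so 14 generates a proper subgroup.

No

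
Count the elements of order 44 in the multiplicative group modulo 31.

φ(31) = 31 − 1 = 30 = 2 · 3 · 5.
(Z/31Z)^× is cyclic (|G| = 30); a cyclic group of order m has exactly φ(d) elements of each order d | m, and none otherwise.
Here 30 is not a multiple of 44, so there are no elements of order 44.

0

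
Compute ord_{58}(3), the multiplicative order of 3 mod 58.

ord(3) | φ(58) = φ(2)·φ(29) = 1·28 = 28 = 2^2 · 7.
Divisors of 28: 1, 2, 4, 7, 14, 28.
Test each divisor d:
3^1 ≡ 3
3^2 ≡ 9
3^4 ≡ 23
3^7 ≡ 41
3^14 ≡ 57
3^28 ≡ 1
Therefore the multiplicative order of 3 modulo 58 is 28.

28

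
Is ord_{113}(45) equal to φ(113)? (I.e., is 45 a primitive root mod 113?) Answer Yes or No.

φ(113) = 113 − 1 = 112 = 2^4 · 7.
Test 45^(112/q) mod 113 for each prime factor q of 112:
45^56 ≡ 112 (mod 113)  [q = 2: ≢ 1 ✓]
45^16 ≡ 49 (mod 113)  [q = 7: ≢ 1 ✓]
None equal 1, so ord_113(45) = 112: 45 is a primitive root.

Yes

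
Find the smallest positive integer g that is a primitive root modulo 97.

5

φ(97) = 97 − 1 = 96 = 2^5 · 3.
g is a primitive root iff g^(96/q) ≢ 1 (mod 97) for each prime q ∈ {2, 3}.
g = 2: 2^48 ≡ 1 — hits 1, so not a primitive root.
g = 3: 3^48 ≡ 1 — hits 1, so not a primitive root.
g = 4: 4^48 ≡ 1 — hits 1, so not a primitive root.
g = 5: 5^48 ≡ 96; 5^32 ≡ 35 — none is 1, so 5 is a primitive root.
Hence the least primitive root of 97 is 5.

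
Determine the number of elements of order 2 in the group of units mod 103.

1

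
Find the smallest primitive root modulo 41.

φ(41) = 41 − 1 = 40 = 2^3 · 5.
g is a primitive root iff g^(40/q) ≢ 1 (mod 41) for each prime q ∈ {2, 5}.
g = 2: 2^20 ≡ 1 — hits 1, so not a primitive root.
g = 3: 3^20 ≡ 40; 3^8 ≡ 1 — hits 1, so not a primitive root.
g = 4: 4^20 ≡ 1 — hits 1, so not a primitive root.
g = 5: 5^20 ≡ 1 — hits 1, so not a primitive root.
g = 6: 6^20 ≡ 40; 6^8 ≡ 10 — none is 1, so 6 is a primitive root.
The smallest primitive root modulo 41 is 6.

6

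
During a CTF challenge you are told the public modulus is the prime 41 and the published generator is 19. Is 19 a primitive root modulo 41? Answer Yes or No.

Yes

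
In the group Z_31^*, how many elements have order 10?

φ(31) = 31 − 1 = 30 = 2 · 3 · 5.
In a cyclic group of order 30, there are φ(d) elements of order d for each divisor d of 30, and zero for non-divisors.
10 = 2 · 5 divides 30, and φ(10) = 4.

4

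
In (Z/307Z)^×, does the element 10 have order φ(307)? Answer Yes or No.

φ(307) = 307 − 1 = 306 = 2 · 3^2 · 17.
10 is a primitive root mod 307 iff 10^(φ(307)/q) ≢ 1 for every prime q | φ(307), i.e. q ∈ {2, 3, 17}.
10^153 ≡ 1 (mod 307)  [q = 2: ≡ 1 ✗]
10^102 ≡ 289 (mod 307)  [q = 3: ≢ 1 ✓]
10^18 ≡ 9 (mod 307)  [q = 17: ≢ 1 ✓]
10^153 ≡ 1 shows ord(10) | 153, strictly less than φ(307); not a primitive root.

No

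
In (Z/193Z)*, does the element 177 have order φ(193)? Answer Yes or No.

φ(193) = 193 − 1 = 192 = 2^6 · 3.
Test 177^(192/q) mod 193 for each prime factor q of 192:
177^96 ≡ 1 (mod 193)  [q = 2: ≡ 1 ✗]
177^64 ≡ 84 (mod 193)  [q = 3: ≢ 1 ✓]
The check at q = 2 fails, so 177 generates a proper subgroup.

No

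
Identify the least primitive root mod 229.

φ(229) = 229 − 1 = 228 = 2^2 · 3 · 19.
Test candidates g = 2, 3, … against the prime factors q ∈ {2, 3, 19} of φ(229): g is a generator iff g^(228/q) ≢ 1 for every such q.
g = 2: 2^114 ≡ 228; 2^76 ≡ 1 — hits 1, so not a primitive root.
g = 3: 3^114 ≡ 1 — hits 1, so not a primitive root.
g = 4: 4^114 ≡ 1 — hits 1, so not a primitive root.
g = 5: 5^114 ≡ 1 — hits 1, so not a primitive root.
g = 6: 6^114 ≡ 228; 6^76 ≡ 134; 6^12 ≡ 165 — none is 1, so 6 is a primitive root.
The smallest primitive root modulo 229 is 6.

6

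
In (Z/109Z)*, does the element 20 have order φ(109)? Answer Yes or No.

No

φ(109) = 109 − 1 = 108 = 2^2 · 3^3.
Test 20^(108/q) mod 109 for each prime factor q of 108:
20^54 ≡ 1 (mod 109)  [q = 2: ≡ 1 ✗]
20^36 ≡ 63 (mod 109)  [q = 3: ≢ 1 ✓]
The check at q = 2 fails, so 20 generates a proper subgroup.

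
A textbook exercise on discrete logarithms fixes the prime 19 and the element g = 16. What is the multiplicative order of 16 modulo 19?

9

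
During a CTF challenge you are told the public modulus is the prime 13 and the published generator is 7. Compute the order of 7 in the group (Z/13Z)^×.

Since 7 ∈ (Z/13Z)^×, its order divides φ(13) = 13 − 1 = 12 = 2^2 · 3.
Divisors of 12: 1, 2, 3, 4, 6, 12.
Evaluate successive powers at the divisors of 12:
7^1 ≡ 7
7^2 ≡ 10
7^3 ≡ 5
7^4 ≡ 9
7^6 ≡ 12
7^12 ≡ 1
The smallest such exponent is 12, so the order of 7 is 12.

12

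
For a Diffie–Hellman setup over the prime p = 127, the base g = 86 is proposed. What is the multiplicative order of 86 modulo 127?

Since 86 ∈ (Z/127Z)^×, its order divides φ(127) = 127 − 1 = 126 = 2 · 3^2 · 7.
Divisors of 126: 1, 2, 3, 6, 7, 9, 14, 18, 21, 42, 63, 126.
Compute 86^d (mod 127) for the divisors d until we hit 1:
86^1 ≡ 86 (mod 127)
86^2 ≡ 30 (mod 127)
86^3 ≡ 40 (mod 127)
86^6 ≡ 76 (mod 127)
86^7 ≡ 59 (mod 127)
86^9 ≡ 119 (mod 127)
86^14 ≡ 52 (mod 127)
86^18 ≡ 64 (mod 127)
86^21 ≡ 20 (mod 127)
86^42 ≡ 19 (mod 127)
86^63 ≡ 126 (mod 127)
86^126 ≡ 1 (mod 127) ✓
The smallest such exponent is 126, so the order of 86 is 126.

126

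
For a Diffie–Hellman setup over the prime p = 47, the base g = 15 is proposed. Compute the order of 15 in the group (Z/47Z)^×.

46

ord(15) | φ(47) = 47 − 1 = 46 = 2 · 23.
Divisors of 46: 1, 2, 23, 46.
Evaluate successive powers at the divisors of 46:
15^1 ≡ 15 (mod 47)
15^2 ≡ 37 (mod 47)
15^23 ≡ 46 (mod 47)
15^46 ≡ 1 (mod 47) ✓
The smallest such exponent is 46, so the order of 15 is 46.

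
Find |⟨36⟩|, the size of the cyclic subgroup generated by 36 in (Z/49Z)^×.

7

Since 36 ∈ (Z/49Z)^×, its order divides φ(49) = φ(7^2) = 7·(7−1) = 42 = 2 · 3 · 7.
Divisors of 42: 1, 2, 3, 6, 7, 14, 21, 42.
Check 36^d mod 49 for each divisor in increasing order:
36^1 ≡ 36 (mod 49)
36^2 ≡ 22 (mod 49)
36^3 ≡ 8 (mod 49)
36^6 ≡ 15 (mod 49)
36^7 ≡ 1 (mod 49) ✓
Therefore the multiplicative order of 36 modulo 49 is 7.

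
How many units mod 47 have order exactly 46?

22

φ(47) = 47 − 1 = 46 = 2 · 23.
Since (Z/47Z)^× is cyclic of order 46, the number of elements of order d is φ(d) when d | 46 and 0 otherwise.
46 = 2 · 23 divides 46, and φ(46) = 22.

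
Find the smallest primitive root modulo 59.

2

φ(59) = 59 − 1 = 58 = 2 · 29.
Test candidates g = 2, 3, … against the prime factors q ∈ {2, 29} of φ(59): g is a generator iff g^(58/q) ≢ 1 for every such q.
g = 2: 2^29 ≡ 58; 2^2 ≡ 4 — none is 1, so 2 is a primitive root.
So 2 is the smallest generator of (Z/59Z)^×.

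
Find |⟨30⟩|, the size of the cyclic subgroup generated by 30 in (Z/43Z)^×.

The order of 30 must divide φ(43) = 43 − 1 = 42 = 2 · 3 · 7.
Divisors of 42: 1, 2, 3, 6, 7, 14, 21, 42.
Evaluate successive powers at the divisors of 42:
30^1 ≡ 30
30^2 ≡ 40
30^3 ≡ 39
30^6 ≡ 16
30^7 ≡ 7
30^14 ≡ 6
30^21 ≡ 42
30^42 ≡ 1
Therefore the multiplicative order of 30 modulo 43 is 42.

42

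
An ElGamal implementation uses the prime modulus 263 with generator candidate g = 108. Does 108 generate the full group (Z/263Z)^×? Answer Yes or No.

No

φ(263) = 263 − 1 = 262 = 2 · 131.
Test 108^(262/q) mod 263 for each prime factor q of 262:
108^131 ≡ 1 (mod 263)  [q = 2: ≡ 1 ✗]
108^2 ≡ 92 (mod 263)  [q = 131: ≢ 1 ✓]
Since 108^131 ≡ 1, the order of 108 divides 131 < 262, so 108 is not a primitive root.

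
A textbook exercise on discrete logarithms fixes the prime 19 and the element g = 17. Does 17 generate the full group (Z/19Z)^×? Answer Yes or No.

No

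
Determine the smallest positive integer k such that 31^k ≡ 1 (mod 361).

114

The order of 31 must divide φ(361) = φ(19^2) = 19·(19−1) = 342 = 2 · 3^2 · 19.
Divisors of 342: 1, 2, 3, 6, 9, 18, 19, 38, 57, 114, 171, 342.
Test each divisor d:
31^1 ≡ 31
31^2 ≡ 239
31^3 ≡ 189
31^6 ≡ 343
31^9 ≡ 208
31^18 ≡ 305
31^19 ≡ 69
31^38 ≡ 68
31^57 ≡ 360
31^114 ≡ 1
So ord_361(31) = 114.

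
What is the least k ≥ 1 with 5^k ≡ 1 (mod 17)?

ord(5) | φ(17) = 17 − 1 = 16 = 2^4.
Divisors of 16: 1, 2, 4, 8, 16.
Check 5^d mod 17 for each divisor in increasing order:
5^1 ≡ 5
5^2 ≡ 8
5^4 ≡ 13
5^8 ≡ 16
5^16 ≡ 1
The smallest such exponent is 16, so the order of 5 is 16.

16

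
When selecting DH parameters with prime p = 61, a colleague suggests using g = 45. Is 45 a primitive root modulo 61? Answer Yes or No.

No

φ(61) = 61 − 1 = 60 = 2^2 · 3 · 5.
Test 45^(60/q) mod 61 for each prime factor q of 60:
45^30 ≡ 1 (mod 61)  [q = 2: ≡ 1 ✗]
45^20 ≡ 47 (mod 61)  [q = 3: ≢ 1 ✓]
45^12 ≡ 34 (mod 61)  [q = 5: ≢ 1 ✓]
Since 45^30 ≡ 1, the order of 45 divides 30 < 60, so 45 is not a primitive root.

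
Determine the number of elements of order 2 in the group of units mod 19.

1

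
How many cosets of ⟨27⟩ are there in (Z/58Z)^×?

1

Since 27 ∈ (Z/58Z)^×, its order divides φ(58) = φ(2)·φ(29) = 1·28 = 28 = 2^2 · 7.
Divisors of 28: 1, 2, 4, 7, 14, 28.
Compute 27^d (mod 58) for the divisors d until we hit 1:
27^1 ≡ 27 (mod 58)
27^2 ≡ 33 (mod 58)
27^4 ≡ 45 (mod 58)
27^7 ≡ 17 (mod 58)
27^14 ≡ 57 (mod 58)
27^28 ≡ 1 (mod 58) ✓
Thus |⟨27⟩| = ord(27) = 28.
Index = |(Z/58Z)^×| / |⟨27⟩| = 28 / 28 = 1.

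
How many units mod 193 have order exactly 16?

φ(193) = 193 − 1 = 192 = 2^6 · 3.
Since (Z/193Z)^× is cyclic of order 192, the number of elements of order d is φ(d) when d | 192 and 0 otherwise.
16 = 2^4 divides 192, and φ(16) = 8.

8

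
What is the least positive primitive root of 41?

φ(41) = 41 − 1 = 40 = 2^3 · 5.
g is a primitive root iff g^(40/q) ≢ 1 (mod 41) for each prime q ∈ {2, 5}.
g = 2: 2^20 ≡ 1 — hits 1, so not a primitive root.
g = 3: 3^20 ≡ 40; 3^8 ≡ 1 — hits 1, so not a primitive root.
g = 4: 4^20 ≡ 1 — hits 1, so not a primitive root.
g = 5: 5^20 ≡ 1 — hits 1, so not a primitive root.
g = 6: 6^20 ≡ 40; 6^8 ≡ 10 — none is 1, so 6 is a primitive root.
The smallest primitive root modulo 41 is 6.

6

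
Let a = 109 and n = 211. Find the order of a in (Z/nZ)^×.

Since 109 ∈ (Z/211Z)^×, its order divides φ(211) = 211 − 1 = 210 = 2 · 3 · 5 · 7.
Divisors of 210: 1, 2, 3, 5, 6, 7, 10, 14, 15, 21, 30, 35, 42, 70, 105, 210.
Evaluate successive powers at the divisors of 210:
109^1 ≡ 109
109^2 ≡ 65
109^3 ≡ 122
109^5 ≡ 123
109^6 ≡ 114
109^7 ≡ 188
109^10 ≡ 148
109^14 ≡ 107
109^15 ≡ 58
109^21 ≡ 71
109^30 ≡ 199
109^35 ≡ 1
Hence ord(109) = 35.

35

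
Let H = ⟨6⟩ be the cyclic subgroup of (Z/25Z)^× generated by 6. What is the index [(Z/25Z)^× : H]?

Since 6 ∈ (Z/25Z)^×, its order divides φ(25) = φ(5^2) = 5·(5−1) = 20 = 2^2 · 5.
Divisors of 20: 1, 2, 4, 5, 10, 20.
Compute 6^d (mod 25) for the divisors d until we hit 1:
6^1 ≡ 6 (mod 25)
6^2 ≡ 11 (mod 25)
6^4 ≡ 21 (mod 25)
6^5 ≡ 1 (mod 25) ✓
So ord_25(6) = 5, hence |⟨6⟩| = 5.
The index is φ(25) / ord(6) = 20 / 5 = 4.

4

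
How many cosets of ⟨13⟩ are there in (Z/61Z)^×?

20

Since 13 ∈ (Z/61Z)^×, its order divides φ(61) = 61 − 1 = 60 = 2^2 · 3 · 5.
Divisors of 60: 1, 2, 3, 4, 5, 6, 10, 12, 15, 20, 30, 60.
Test each divisor d:
13^1 ≡ 13
13^2 ≡ 47
13^3 ≡ 1
Thus |⟨13⟩| = ord(13) = 3.
Index = |(Z/61Z)^×| / |⟨13⟩| = 60 / 3 = 20.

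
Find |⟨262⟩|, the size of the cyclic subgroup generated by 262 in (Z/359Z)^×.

The order of 262 must divide φ(359) = 359 − 1 = 358 = 2 · 179.
Divisors of 358: 1, 2, 179, 358.
Compute 262^d (mod 359) for the divisors d until we hit 1:
262^1 ≡ 262 (mod 359)
262^2 ≡ 75 (mod 359)
262^179 ≡ 1 (mod 359) ✓
Therefore the multiplicative order of 262 modulo 359 is 179.

179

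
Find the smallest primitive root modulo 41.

6

φ(41) = 41 − 1 = 40 = 2^3 · 5.
g is a primitive root iff g^(40/q) ≢ 1 (mod 41) for each prime q ∈ {2, 5}.
g = 2: 2^20 ≡ 1 — hits 1, so not a primitive root.
g = 3: 3^20 ≡ 40; 3^8 ≡ 1 — hits 1, so not a primitive root.
g = 4: 4^20 ≡ 1 — hits 1, so not a primitive root.
g = 5: 5^20 ≡ 1 — hits 1, so not a primitive root.
g = 6: 6^20 ≡ 40; 6^8 ≡ 10 — none is 1, so 6 is a primitive root.
The smallest primitive root modulo 41 is 6.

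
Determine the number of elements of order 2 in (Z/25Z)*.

φ(25) = φ(5^2) = 5·(5−1) = 20 = 2^2 · 5.
(Z/25Z)^× is cyclic (|G| = 20); a cyclic group of order m has exactly φ(d) elements of each order d | m, and none otherwise.
2 | 20, and φ(2) = 2 − 1 = 1.

1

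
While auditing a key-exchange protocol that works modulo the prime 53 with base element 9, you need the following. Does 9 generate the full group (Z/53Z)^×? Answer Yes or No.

φ(53) = 53 − 1 = 52 = 2^2 · 13.
It suffices to check that the order of 9 is not a proper divisor of 52: compute 9^(52/q) for q ∈ {2, 13}.
9^26 ≡ 1 (mod 53)  [q = 2: ≡ 1 ✗]
9^4 ≡ 42 (mod 53)  [q = 13: ≢ 1 ✓]
9^26 ≡ 1 shows ord(9) | 26, strictly less than φ(53); not a primitive root.

No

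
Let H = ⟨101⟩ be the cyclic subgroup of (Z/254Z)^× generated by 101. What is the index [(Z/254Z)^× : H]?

1

The order of 101 must divide φ(254) = φ(2)·φ(127) = 1·126 = 126 = 2 · 3^2 · 7.
Divisors of 126: 1, 2, 3, 6, 7, 9, 14, 18, 21, 42, 63, 126.
Check 101^d mod 254 for each divisor in increasing order:
101^1 ≡ 101 (mod 254)
101^2 ≡ 41 (mod 254)
101^3 ≡ 77 (mod 254)
101^6 ≡ 87 (mod 254)
101^7 ≡ 151 (mod 254)
101^9 ≡ 95 (mod 254)
101^14 ≡ 195 (mod 254)
101^18 ≡ 135 (mod 254)
101^21 ≡ 235 (mod 254)
101^42 ≡ 107 (mod 254)
101^63 ≡ 253 (mod 254)
101^126 ≡ 1 (mod 254) ✓
So ord_254(101) = 126, hence |⟨101⟩| = 126.
Index = |(Z/254Z)^×| / |⟨101⟩| = 126 / 126 = 1.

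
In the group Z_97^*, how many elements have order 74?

φ(97) = 97 − 1 = 96 = 2^5 · 3.
In a cyclic group of order 96, there are φ(d) elements of order d for each divisor d of 96, and zero for non-divisors.
Here 96 is not a multiple of 74, so there are no elements of order 74.

0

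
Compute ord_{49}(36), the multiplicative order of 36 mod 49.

7

By Lagrange's theorem, ord_49(36) divides φ(49) = φ(7^2) = 7·(7−1) = 42 = 2 · 3 · 7.
Divisors of 42: 1, 2, 3, 6, 7, 14, 21, 42.
Compute 36^d (mod 49) for the divisors d until we hit 1:
36^1 ≡ 36 (mod 49)
36^2 ≡ 22 (mod 49)
36^3 ≡ 8 (mod 49)
36^6 ≡ 15 (mod 49)
36^7 ≡ 1 (mod 49) ✓
Therefore the multiplicative order of 36 modulo 49 is 7.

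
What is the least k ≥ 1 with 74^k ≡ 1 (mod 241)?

240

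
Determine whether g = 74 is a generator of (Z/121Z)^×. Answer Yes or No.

φ(121) = φ(11^2) = 11·(11−1) = 110 = 2 · 5 · 11.
Test 74^(110/q) mod 121 for each prime factor q of 110:
74^55 ≡ 120 (mod 121)  [q = 2: ≢ 1 ✓]
74^22 ≡ 9 (mod 121)  [q = 5: ≢ 1 ✓]
74^10 ≡ 67 (mod 121)  [q = 11: ≢ 1 ✓]
Every test exponent gives a nontrivial residue, hence 74 generates the full group.

Yes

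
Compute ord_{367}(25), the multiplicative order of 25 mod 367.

The order of 25 must divide φ(367) = 367 − 1 = 366 = 2 · 3 · 61.
Divisors of 366: 1, 2, 3, 6, 61, 122, 183, 366.
Test each divisor d:
25^1 ≡ 25
25^2 ≡ 258
25^3 ≡ 211
25^6 ≡ 114
25^61 ≡ 1
The smallest such exponent is 61, so the order of 25 is 61.

61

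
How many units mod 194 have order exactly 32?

φ(194) = φ(2)·φ(97) = 1·96 = 96 = 2^5 · 3.
(Z/194Z)^× is cyclic (|G| = 96); a cyclic group of order m has exactly φ(d) elements of each order d | m, and none otherwise.
32 = 2^5 divides 96, and φ(32) = 16.

16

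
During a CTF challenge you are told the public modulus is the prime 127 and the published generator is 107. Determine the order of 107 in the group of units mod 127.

By Lagrange's theorem, ord_127(107) divides φ(127) = 127 − 1 = 126 = 2 · 3^2 · 7.
Divisors of 126: 1, 2, 3, 6, 7, 9, 14, 18, 21, 42, 63, 126.
Evaluate successive powers at the divisors of 126:
107^1 ≡ 107 (mod 127)
107^2 ≡ 19 (mod 127)
107^3 ≡ 1 (mod 127) ✓
Hence ord(107) = 3.

3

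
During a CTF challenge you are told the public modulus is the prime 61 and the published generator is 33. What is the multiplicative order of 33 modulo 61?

20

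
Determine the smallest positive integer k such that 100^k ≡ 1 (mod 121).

11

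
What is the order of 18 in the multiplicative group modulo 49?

3

Since 18 ∈ (Z/49Z)^×, its order divides φ(49) = φ(7^2) = 7·(7−1) = 42 = 2 · 3 · 7.
Divisors of 42: 1, 2, 3, 6, 7, 14, 21, 42.
Evaluate successive powers at the divisors of 42:
18^1 ≡ 18 (mod 49)
18^2 ≡ 30 (mod 49)
18^3 ≡ 1 (mod 49) ✓
Therefore the multiplicative order of 18 modulo 49 is 3.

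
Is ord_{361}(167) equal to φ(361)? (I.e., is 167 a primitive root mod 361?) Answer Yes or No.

φ(361) = φ(19^2) = 19·(19−1) = 342 = 2 · 3^2 · 19.
167 is a primitive root mod 361 iff 167^(φ(361)/q) ≢ 1 for every prime q | φ(361), i.e. q ∈ {2, 3, 19}.
167^171 ≡ 360 (mod 361)  [q = 2: ≢ 1 ✓]
167^114 ≡ 68 (mod 361)  [q = 3: ≢ 1 ✓]
167^18 ≡ 248 (mod 361)  [q = 19: ≢ 1 ✓]
All checks pass, so 167 has order 342 and is a primitive root modulo 361.

Yes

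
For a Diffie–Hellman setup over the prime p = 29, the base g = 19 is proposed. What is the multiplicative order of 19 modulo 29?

28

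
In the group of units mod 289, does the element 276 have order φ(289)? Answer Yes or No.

φ(289) = φ(17^2) = 17·(17−1) = 272 = 2^4 · 17.
It suffices to check that the order of 276 is not a proper divisor of 272: compute 276^(272/q) for q ∈ {2, 17}.
276^136 ≡ 1 (mod 289)  [q = 2: ≡ 1 ✗]
276^16 ≡ 86 (mod 289)  [q = 17: ≢ 1 ✓]
276^136 ≡ 1 shows ord(276) | 136, strictly less than φ(289); not a primitive root.

No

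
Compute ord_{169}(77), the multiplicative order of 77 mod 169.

By Lagrange's theorem, ord_169(77) divides φ(169) = φ(13^2) = 13·(13−1) = 156 = 2^2 · 3 · 13.
Divisors of 156: 1, 2, 3, 4, 6, 12, 13, 26, 39, 52, 78, 156.
Test each divisor d:
77^1 ≡ 77
77^2 ≡ 14
77^3 ≡ 64
77^4 ≡ 27
77^6 ≡ 40
77^12 ≡ 79
77^13 ≡ 168
77^26 ≡ 1
So ord_169(77) = 26.

26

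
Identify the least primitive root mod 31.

3

φ(31) = 31 − 1 = 30 = 2 · 3 · 5.
g is a primitive root iff g^(30/q) ≢ 1 (mod 31) for each prime q ∈ {2, 3, 5}.
g = 2: 2^15 ≡ 1 — hits 1, so not a primitive root.
g = 3: 3^15 ≡ 30; 3^10 ≡ 25; 3^6 ≡ 16 — none is 1, so 3 is a primitive root.
Hence the least primitive root of 31 is 3.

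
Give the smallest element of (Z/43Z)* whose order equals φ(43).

3

φ(43) = 43 − 1 = 42 = 2 · 3 · 7.
Test candidates g = 2, 3, … against the prime factors q ∈ {2, 3, 7} of φ(43): g is a generator iff g^(42/q) ≢ 1 for every such q.
g = 2: 2^21 ≡ 42; 2^14 ≡ 1 — hits 1, so not a primitive root.
g = 3: 3^21 ≡ 42; 3^14 ≡ 36; 3^6 ≡ 41 — none is 1, so 3 is a primitive root.
Hence the least primitive root of 43 is 3.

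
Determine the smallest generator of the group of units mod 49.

φ(49) = φ(7^2) = 7·(7−1) = 42 = 2 · 3 · 7.
g is a primitive root iff g^(42/q) ≢ 1 (mod 49) for each prime q ∈ {2, 3, 7}.
g = 2: 2^21 ≡ 1 — hits 1, so not a primitive root.
g = 3: 3^21 ≡ 48; 3^14 ≡ 30; 3^6 ≡ 43 — none is 1, so 3 is a primitive root.
Hence the least primitive root of 49 is 3.

3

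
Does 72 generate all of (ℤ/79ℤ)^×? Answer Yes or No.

No

φ(79) = 79 − 1 = 78 = 2 · 3 · 13.
72 is a primitive root mod 79 iff 72^(φ(79)/q) ≢ 1 for every prime q | φ(79), i.e. q ∈ {2, 3, 13}.
72^39 ≡ 1 (mod 79)  [q = 2: ≡ 1 ✗]
72^26 ≡ 55 (mod 79)  [q = 3: ≢ 1 ✓]
72^6 ≡ 18 (mod 79)  [q = 13: ≢ 1 ✓]
Since 72^39 ≡ 1, the order of 72 divides 39 < 78, so 72 is not a primitive root.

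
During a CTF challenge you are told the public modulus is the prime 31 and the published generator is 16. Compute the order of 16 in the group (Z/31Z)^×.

5

The order of 16 must divide φ(31) = 31 − 1 = 30 = 2 · 3 · 5.
Divisors of 30: 1, 2, 3, 5, 6, 10, 15, 30.
Evaluate successive powers at the divisors of 30:
16^1 ≡ 16
16^2 ≡ 8
16^3 ≡ 4
16^5 ≡ 1
Hence ord(16) = 5.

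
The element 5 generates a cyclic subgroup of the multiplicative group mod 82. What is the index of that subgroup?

Since 5 ∈ (Z/82Z)^×, its order divides φ(82) = φ(2)·φ(41) = 1·40 = 40 = 2^3 · 5.
Divisors of 40: 1, 2, 4, 5, 8, 10, 20, 40.
Evaluate successive powers at the divisors of 40:
5^1 ≡ 5 (mod 82)
5^2 ≡ 25 (mod 82)
5^4 ≡ 51 (mod 82)
5^5 ≡ 9 (mod 82)
5^8 ≡ 59 (mod 82)
5^10 ≡ 81 (mod 82)
5^20 ≡ 1 (mod 82) ✓
The order of 5 is 20, so the subgroup it generates has 20 elements.
[(Z/82Z)^× : ⟨5⟩] = 40/20 = 2.

2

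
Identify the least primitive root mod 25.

φ(25) = φ(5^2) = 5·(5−1) = 20 = 2^2 · 5.
g is a primitive root iff g^(20/q) ≢ 1 (mod 25) for each prime q ∈ {2, 5}.
g = 2: 2^10 ≡ 24; 2^4 ≡ 16 — none is 1, so 2 is a primitive root.
So 2 is the smallest generator of (Z/25Z)^×.

2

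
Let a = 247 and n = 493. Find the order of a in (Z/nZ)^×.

The order of 247 must divide φ(493) = φ(17·29) = (17−1)·(29−1) = 16·28 = 448 = 2^6 · 7.
Divisors of 448: 1, 2, 4, 7, 8, 14, 16, 28, 32, 56, 64, 112, 224, 448.
Test each divisor d:
247^1 ≡ 247
247^2 ≡ 370
247^4 ≡ 339
247^7 ≡ 104
247^8 ≡ 52
247^14 ≡ 463
247^16 ≡ 239
247^28 ≡ 407
247^32 ≡ 426
247^56 ≡ 1
Therefore the multiplicative order of 247 modulo 493 is 56.

56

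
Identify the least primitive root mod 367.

φ(367) = 367 − 1 = 366 = 2 · 3 · 61.
g is a primitive root iff g^(366/q) ≢ 1 (mod 367) for each prime q ∈ {2, 3, 61}.
g = 2: 2^183 ≡ 1 — hits 1, so not a primitive root.
g = 3: 3^183 ≡ 366; 3^122 ≡ 1 — hits 1, so not a primitive root.
g = 4: 4^183 ≡ 1 — hits 1, so not a primitive root.
g = 5: 5^183 ≡ 366; 5^122 ≡ 1 — hits 1, so not a primitive root.
g = 6: 6^183 ≡ 366; 6^122 ≡ 283; 6^6 ≡ 47 — none is 1, so 6 is a primitive root.
Hence the least primitive root of 367 is 6.

6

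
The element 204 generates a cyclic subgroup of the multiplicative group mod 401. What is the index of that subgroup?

By Lagrange's theorem, ord_401(204) divides φ(401) = 401 − 1 = 400 = 2^4 · 5^2.
Divisors of 400: 1, 2, 4, 5, 8, 10, 16, 20, 25, 40, 50, 80, 100, 200, 400.
Evaluate successive powers at the divisors of 400:
204^1 ≡ 204 (mod 401)
204^2 ≡ 313 (mod 401)
204^4 ≡ 125 (mod 401)
204^5 ≡ 237 (mod 401)
204^8 ≡ 387 (mod 401)
204^10 ≡ 29 (mod 401)
204^16 ≡ 196 (mod 401)
204^20 ≡ 39 (mod 401)
204^25 ≡ 20 (mod 401)
204^40 ≡ 318 (mod 401)
204^50 ≡ 400 (mod 401)
204^80 ≡ 72 (mod 401)
204^100 ≡ 1 (mod 401) ✓
So ord_401(204) = 100, hence |⟨204⟩| = 100.
The index is φ(401) / ord(204) = 400 / 100 = 4.

4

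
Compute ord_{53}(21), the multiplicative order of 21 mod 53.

52

The order of 21 must divide φ(53) = 53 − 1 = 52 = 2^2 · 13.
Divisors of 52: 1, 2, 4, 13, 26, 52.
Test each divisor d:
21^1 ≡ 21
21^2 ≡ 17
21^4 ≡ 24
21^13 ≡ 23
21^26 ≡ 52
21^52 ≡ 1
Hence ord(21) = 52.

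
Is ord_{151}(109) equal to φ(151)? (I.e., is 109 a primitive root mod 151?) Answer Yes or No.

Yes

φ(151) = 151 − 1 = 150 = 2 · 3 · 5^2.
It suffices to check that the order of 109 is not a proper divisor of 150: compute 109^(150/q) for q ∈ {2, 3, 5}.
109^75 ≡ 150 (mod 151)  [q = 2: ≢ 1 ✓]
109^50 ≡ 118 (mod 151)  [q = 3: ≢ 1 ✓]
109^30 ≡ 19 (mod 151)  [q = 5: ≢ 1 ✓]
All checks pass, so 109 has order 150 and is a primitive root modulo 151.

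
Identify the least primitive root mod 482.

7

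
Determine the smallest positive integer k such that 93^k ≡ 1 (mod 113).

112

The order of 93 must divide φ(113) = 113 − 1 = 112 = 2^4 · 7.
Divisors of 112: 1, 2, 4, 7, 8, 14, 16, 28, 56, 112.
Check 93^d mod 113 for each divisor in increasing order:
93^1 ≡ 93
93^2 ≡ 61
93^4 ≡ 105
93^7 ≡ 42
93^8 ≡ 64
93^14 ≡ 69
93^16 ≡ 28
93^28 ≡ 15
93^56 ≡ 112
93^112 ≡ 1
So ord_113(93) = 112.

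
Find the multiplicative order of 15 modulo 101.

The order of 15 must divide φ(101) = 101 − 1 = 100 = 2^2 · 5^2.
Divisors of 100: 1, 2, 4, 5, 10, 20, 25, 50, 100.
Check 15^d mod 101 for each divisor in increasing order:
15^1 ≡ 15
15^2 ≡ 23
15^4 ≡ 24
15^5 ≡ 57
15^10 ≡ 17
15^20 ≡ 87
15^25 ≡ 10
15^50 ≡ 100
15^100 ≡ 1
Therefore the multiplicative order of 15 modulo 101 is 100.

100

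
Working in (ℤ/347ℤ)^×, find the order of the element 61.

173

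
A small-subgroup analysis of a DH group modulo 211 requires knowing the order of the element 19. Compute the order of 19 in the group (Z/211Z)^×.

15

ord(19) | φ(211) = 211 − 1 = 210 = 2 · 3 · 5 · 7.
Divisors of 210: 1, 2, 3, 5, 6, 7, 10, 14, 15, 21, 30, 35, 42, 70, 105, 210.
Compute 19^d (mod 211) for the divisors d until we hit 1:
19^1 ≡ 19 (mod 211)
19^2 ≡ 150 (mod 211)
19^3 ≡ 107 (mod 211)
19^5 ≡ 14 (mod 211)
19^6 ≡ 55 (mod 211)
19^7 ≡ 201 (mod 211)
19^10 ≡ 196 (mod 211)
19^14 ≡ 100 (mod 211)
19^15 ≡ 1 (mod 211) ✓
The smallest such exponent is 15, so the order of 19 is 15.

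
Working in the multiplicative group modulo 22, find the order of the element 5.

5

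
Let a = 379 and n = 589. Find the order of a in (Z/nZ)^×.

30

By Lagrange's theorem, ord_589(379) divides φ(589) = φ(19·31) = (19−1)·(31−1) = 18·30 = 540 = 2^2 · 3^3 · 5.
Divisors of 540: 1, 2, 3, 4, 5, 6, 9, 10, 12, 15, 18, 20, 27, 30, 36, 45, 54, 60, 90, 108, 135, 180, 270, 540.
Compute 379^d (mod 589) for the divisors d until we hit 1:
379^1 ≡ 379
379^2 ≡ 514
379^3 ≡ 436
379^4 ≡ 324
379^5 ≡ 284
379^6 ≡ 438
379^9 ≡ 132
379^10 ≡ 552
379^12 ≡ 419
379^15 ≡ 94
379^18 ≡ 343
379^20 ≡ 191
379^27 ≡ 512
379^30 ≡ 1
So ord_589(379) = 30.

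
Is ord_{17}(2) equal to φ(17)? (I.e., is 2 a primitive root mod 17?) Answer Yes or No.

No

φ(17) = 17 − 1 = 16 = 2^4.
It suffices to check that the order of 2 is not a proper divisor of 16: compute 2^(16/q) for q ∈ {2}.
2^8 ≡ 1 (mod 17)  [q = 2: ≡ 1 ✗]
2^8 ≡ 1 shows ord(2) | 8, strictly less than φ(17); not a primitive root.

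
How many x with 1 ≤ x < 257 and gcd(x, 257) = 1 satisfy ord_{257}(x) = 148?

0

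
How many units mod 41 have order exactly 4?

φ(41) = 41 − 1 = 40 = 2^3 · 5.
Since (Z/41Z)^× is cyclic of order 40, the number of elements of order d is φ(d) when d | 40 and 0 otherwise.
4 = 2^2 divides 40, and φ(4) = 2.

2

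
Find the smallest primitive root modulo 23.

5

φ(23) = 23 − 1 = 22 = 2 · 11.
Test candidates g = 2, 3, … against the prime factors q ∈ {2, 11} of φ(23): g is a generator iff g^(22/q) ≢ 1 for every such q.
g = 2: 2^11 ≡ 1 — hits 1, so not a primitive root.
g = 3: 3^11 ≡ 1 — hits 1, so not a primitive root.
g = 4: 4^11 ≡ 1 — hits 1, so not a primitive root.
g = 5: 5^11 ≡ 22; 5^2 ≡ 2 — none is 1, so 5 is a primitive root.
The smallest primitive root modulo 23 is 5.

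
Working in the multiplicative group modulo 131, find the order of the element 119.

130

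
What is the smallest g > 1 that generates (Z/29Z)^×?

2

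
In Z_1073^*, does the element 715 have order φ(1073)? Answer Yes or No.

No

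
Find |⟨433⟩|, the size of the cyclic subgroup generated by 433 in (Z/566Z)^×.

By Lagrange's theorem, ord_566(433) divides φ(566) = φ(2)·φ(283) = 1·282 = 282 = 2 · 3 · 47.
Divisors of 282: 1, 2, 3, 6, 47, 94, 141, 282.
Check 433^d mod 566 for each divisor in increasing order:
433^1 ≡ 433 (mod 566)
433^2 ≡ 143 (mod 566)
433^3 ≡ 225 (mod 566)
433^6 ≡ 251 (mod 566)
433^47 ≡ 521 (mod 566)
433^94 ≡ 327 (mod 566)
433^141 ≡ 1 (mod 566) ✓
Hence ord(433) = 141.

141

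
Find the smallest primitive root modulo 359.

7

φ(359) = 359 − 1 = 358 = 2 · 179.
Test candidates g = 2, 3, … against the prime factors q ∈ {2, 179} of φ(359): g is a generator iff g^(358/q) ≢ 1 for every such q.
g = 2: 2^179 ≡ 1 — hits 1, so not a primitive root.
g = 3: 3^179 ≡ 1 — hits 1, so not a primitive root.
g = 4: 4^179 ≡ 1 — hits 1, so not a primitive root.
g = 5: 5^179 ≡ 1 — hits 1, so not a primitive root.
g = 6: 6^179 ≡ 1 — hits 1, so not a primitive root.
g = 7: 7^179 ≡ 358; 7^2 ≡ 49 — none is 1, so 7 is a primitive root.
So 7 is the smallest generator of (Z/359Z)^×.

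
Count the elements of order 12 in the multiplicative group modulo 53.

0

φ(53) = 53 − 1 = 52 = 2^2 · 13.
(Z/53Z)^× is cyclic (|G| = 52); a cyclic group of order m has exactly φ(d) elements of each order d | m, and none otherwise.
12 does not divide 52, so no element of (Z/53Z)^× has order 12.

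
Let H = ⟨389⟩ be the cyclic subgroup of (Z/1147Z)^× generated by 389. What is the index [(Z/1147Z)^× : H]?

6

By Lagrange's theorem, ord_1147(389) divides φ(1147) = φ(31·37) = (31−1)·(37−1) = 30·36 = 1080 = 2^3 · 3^3 · 5.
Divisors of 1080: 1, 2, 3, 4, 5, 6, 8, 9, 10, 12, 15, 18, 20, 24, 27, 30, 36, 40, 45, 54, 60, 72, 90, 108, 120, 135, 180, 216, 270, 360, 540, 1080.
Test each divisor d:
389^1 ≡ 389 (mod 1147)
389^2 ≡ 1064 (mod 1147)
389^3 ≡ 976 (mod 1147)
389^4 ≡ 7 (mod 1147)
389^5 ≡ 429 (mod 1147)
389^6 ≡ 566 (mod 1147)
389^8 ≡ 49 (mod 1147)
389^9 ≡ 709 (mod 1147)
389^10 ≡ 521 (mod 1147)
389^12 ≡ 343 (mod 1147)
389^15 ≡ 991 (mod 1147)
389^18 ≡ 295 (mod 1147)
389^20 ≡ 749 (mod 1147)
389^24 ≡ 655 (mod 1147)
389^27 ≡ 401 (mod 1147)
389^30 ≡ 249 (mod 1147)
389^36 ≡ 1000 (mod 1147)
389^40 ≡ 118 (mod 1147)
389^45 ≡ 154 (mod 1147)
389^54 ≡ 221 (mod 1147)
389^60 ≡ 63 (mod 1147)
389^72 ≡ 963 (mod 1147)
389^90 ≡ 776 (mod 1147)
389^108 ≡ 667 (mod 1147)
389^120 ≡ 528 (mod 1147)
389^135 ≡ 216 (mod 1147)
389^180 ≡ 1 (mod 1147) ✓
Thus |⟨389⟩| = ord(389) = 180.
Index = |(Z/1147Z)^×| / |⟨389⟩| = 1080 / 180 = 6.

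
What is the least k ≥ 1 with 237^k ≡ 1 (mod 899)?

210

ord(237) | φ(899) = φ(29·31) = (29−1)·(31−1) = 28·30 = 840 = 2^3 · 3 · 5 · 7.
Divisors of 840: 1, 2, 3, 4, 5, 6, 7, 8, 10, 12, 14, 15, 20, 21, 24, 28, 30, 35, 40, 42, 56, 60, 70, 84, 105, 120, 140, 168, 210, 280, 420, 840.
Check 237^d mod 899 for each divisor in increasing order:
237^1 ≡ 237 (mod 899)
237^2 ≡ 431 (mod 899)
237^3 ≡ 560 (mod 899)
237^4 ≡ 567 (mod 899)
237^5 ≡ 428 (mod 899)
237^6 ≡ 748 (mod 899)
237^7 ≡ 173 (mod 899)
237^8 ≡ 546 (mod 899)
237^10 ≡ 687 (mod 899)
237^12 ≡ 326 (mod 899)
237^14 ≡ 262 (mod 899)
237^15 ≡ 63 (mod 899)
237^20 ≡ 893 (mod 899)
237^21 ≡ 376 (mod 899)
237^24 ≡ 194 (mod 899)
237^28 ≡ 320 (mod 899)
237^30 ≡ 373 (mod 899)
237^35 ≡ 521 (mod 899)
237^40 ≡ 36 (mod 899)
237^42 ≡ 233 (mod 899)
237^56 ≡ 813 (mod 899)
237^60 ≡ 683 (mod 899)
237^70 ≡ 842 (mod 899)
237^84 ≡ 349 (mod 899)
237^105 ≡ 869 (mod 899)
237^120 ≡ 807 (mod 899)
237^140 ≡ 552 (mod 899)
237^168 ≡ 436 (mod 899)
237^210 ≡ 1 (mod 899) ✓
The smallest such exponent is 210, so the order of 237 is 210.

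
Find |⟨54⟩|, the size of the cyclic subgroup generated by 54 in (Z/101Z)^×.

25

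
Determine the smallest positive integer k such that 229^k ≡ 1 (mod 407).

45

Since 229 ∈ (Z/407Z)^×, its order divides φ(407) = φ(11·37) = (11−1)·(37−1) = 10·36 = 360 = 2^3 · 3^2 · 5.
Divisors of 360: 1, 2, 3, 4, 5, 6, 8, 9, 10, 12, 15, 18, 20, 24, 30, 36, 40, 45, 60, 72, 90, 120, 180, 360.
Test each divisor d:
229^1 ≡ 229
229^2 ≡ 345
229^3 ≡ 47
229^4 ≡ 181
229^5 ≡ 342
229^6 ≡ 174
229^8 ≡ 201
229^9 ≡ 38
229^10 ≡ 155
229^12 ≡ 158
229^15 ≡ 100
229^18 ≡ 223
229^20 ≡ 12
229^24 ≡ 137
229^30 ≡ 232
229^36 ≡ 75
229^40 ≡ 144
229^45 ≡ 1
Therefore the multiplicative order of 229 modulo 407 is 45.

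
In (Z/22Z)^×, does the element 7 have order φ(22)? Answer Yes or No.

Yes

φ(22) = φ(2)·φ(11) = 1·10 = 10 = 2 · 5.
An element g generates (Z/22Z)^× iff g^(10/q) ≢ 1 (mod 22) for each prime q ∈ {2, 5}.
7^5 ≡ 21 (mod 22)  [q = 2: ≢ 1 ✓]
7^2 ≡ 5 (mod 22)  [q = 5: ≢ 1 ✓]
Every test exponent gives a nontrivial residue, hence 7 generates the full group.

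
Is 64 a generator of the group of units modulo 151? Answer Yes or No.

φ(151) = 151 − 1 = 150 = 2 · 3 · 5^2.
It suffices to check that the order of 64 is not a proper divisor of 150: compute 64^(150/q) for q ∈ {2, 3, 5}.
64^75 ≡ 1 (mod 151)  [q = 2: ≡ 1 ✗]
64^50 ≡ 1 (mod 151)  [q = 3: ≡ 1 ✗]
64^30 ≡ 1 (mod 151)  [q = 5: ≡ 1 ✗]
64^75 ≡ 1 shows ord(64) | 75, strictly less than φ(151); not a primitive root.

No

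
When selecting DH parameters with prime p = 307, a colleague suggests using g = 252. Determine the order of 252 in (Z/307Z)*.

153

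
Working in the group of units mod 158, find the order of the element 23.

3

ord(23) | φ(158) = φ(2)·φ(79) = 1·78 = 78 = 2 · 3 · 13.
Divisors of 78: 1, 2, 3, 6, 13, 26, 39, 78.
Test each divisor d:
23^1 ≡ 23 (mod 158)
23^2 ≡ 55 (mod 158)
23^3 ≡ 1 (mod 158) ✓
The smallest such exponent is 3, so the order of 23 is 3.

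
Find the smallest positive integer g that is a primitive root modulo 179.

2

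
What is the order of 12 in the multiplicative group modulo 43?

By Lagrange's theorem, ord_43(12) divides φ(43) = 43 − 1 = 42 = 2 · 3 · 7.
Divisors of 42: 1, 2, 3, 6, 7, 14, 21, 42.
Test each divisor d:
12^1 ≡ 12
12^2 ≡ 15
12^3 ≡ 8
12^6 ≡ 21
12^7 ≡ 37
12^14 ≡ 36
12^21 ≡ 42
12^42 ≡ 1
The smallest such exponent is 42, so the order of 12 is 42.

42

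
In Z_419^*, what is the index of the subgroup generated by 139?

22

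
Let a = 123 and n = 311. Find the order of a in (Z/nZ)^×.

310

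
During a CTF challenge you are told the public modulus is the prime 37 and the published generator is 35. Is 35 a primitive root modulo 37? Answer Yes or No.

φ(37) = 37 − 1 = 36 = 2^2 · 3^2.
35 is a primitive root mod 37 iff 35^(φ(37)/q) ≢ 1 for every prime q | φ(37), i.e. q ∈ {2, 3}.
35^18 ≡ 36 (mod 37)  [q = 2: ≢ 1 ✓]
35^12 ≡ 26 (mod 37)  [q = 3: ≢ 1 ✓]
All checks pass, so 35 has order 36 and is a primitive root modulo 37.

Yes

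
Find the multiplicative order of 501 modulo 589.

3

ord(501) | φ(589) = φ(19·31) = (19−1)·(31−1) = 18·30 = 540 = 2^2 · 3^3 · 5.
Divisors of 540: 1, 2, 3, 4, 5, 6, 9, 10, 12, 15, 18, 20, 27, 30, 36, 45, 54, 60, 90, 108, 135, 180, 270, 540.
Evaluate successive powers at the divisors of 540:
501^1 ≡ 501
501^2 ≡ 87
501^3 ≡ 1
So ord_589(501) = 3.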